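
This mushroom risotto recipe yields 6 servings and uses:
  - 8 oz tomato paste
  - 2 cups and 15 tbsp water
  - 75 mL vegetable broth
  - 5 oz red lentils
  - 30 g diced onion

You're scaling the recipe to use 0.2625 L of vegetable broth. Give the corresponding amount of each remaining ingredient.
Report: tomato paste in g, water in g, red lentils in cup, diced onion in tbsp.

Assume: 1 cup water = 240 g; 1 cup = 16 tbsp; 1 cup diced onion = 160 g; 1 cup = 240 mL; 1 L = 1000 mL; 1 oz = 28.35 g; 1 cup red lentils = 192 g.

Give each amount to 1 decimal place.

The original recipe has 0.075 L of vegetable broth, so the scaling factor is 0.2625 ÷ 0.075 = 7/2 = 3.5.
tomato paste: 8 oz × 7/2 × 28.35 g/oz = 793.8 g
water: (2 cup + 15 tbsp = 2.9375 cup) × 7/2 × 240 g/cup = 2467.5 g
red lentils: 5 oz × 7/2 × 28.35 g/oz ÷ 192 g/cup ≈ 2.6 cup
diced onion: 30 g × 7/2 ÷ 160 g/cup × 16 tbsp/cup = 10.5 tbsp

tomato paste: 793.8 g; water: 2467.5 g; red lentils: 2.6 cup; diced onion: 10.5 tbsp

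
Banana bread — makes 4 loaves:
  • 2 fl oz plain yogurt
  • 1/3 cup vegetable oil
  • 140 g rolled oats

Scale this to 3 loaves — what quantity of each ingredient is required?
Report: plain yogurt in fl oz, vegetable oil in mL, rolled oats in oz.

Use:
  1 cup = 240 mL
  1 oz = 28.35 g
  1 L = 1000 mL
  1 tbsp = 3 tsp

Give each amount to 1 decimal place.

plain yogurt: 1.5 fl oz; vegetable oil: 60.0 mL; rolled oats: 3.7 oz

Scaling factor: 3/4 = 0.75.
plain yogurt: 2 fl oz × 3/4 = 1.5 fl oz
vegetable oil: 1/3 cup × 3/4 × 240 mL/cup = 60.0 mL
rolled oats: 140 g × 3/4 ÷ 28.35 g/oz ≈ 3.7 oz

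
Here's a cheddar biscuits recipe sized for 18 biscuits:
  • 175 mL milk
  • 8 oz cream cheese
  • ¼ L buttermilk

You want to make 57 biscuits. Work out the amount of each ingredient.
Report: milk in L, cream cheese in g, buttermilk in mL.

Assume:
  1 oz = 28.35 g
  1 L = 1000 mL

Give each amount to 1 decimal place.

milk: 0.6 L; cream cheese: 718.2 g; buttermilk: 791.7 mL

Scaling factor: 57/18 = 19/6.
milk: 175 mL × 19/6 ÷ 1000 mL/L ≈ 0.6 L
cream cheese: 8 oz × 19/6 × 28.35 g/oz = 718.2 g
buttermilk: 0.25 L × 19/6 × 1000 mL/L ≈ 791.7 mL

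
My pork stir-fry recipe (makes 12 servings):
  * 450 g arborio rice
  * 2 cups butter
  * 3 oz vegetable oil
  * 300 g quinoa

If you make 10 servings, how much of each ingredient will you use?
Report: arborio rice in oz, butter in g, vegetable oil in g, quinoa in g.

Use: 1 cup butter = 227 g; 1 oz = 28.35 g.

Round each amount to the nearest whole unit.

arborio rice: 13 oz; butter: 378 g; vegetable oil: 71 g; quinoa: 250 g

Scaling factor: 10/12 = 5/6.
arborio rice: 450 g × 5/6 ÷ 28.35 g/oz ≈ 13 oz
butter: 2 cup × 5/6 × 227 g/cup ≈ 378 g
vegetable oil: 3 oz × 5/6 × 28.35 g/oz ≈ 71 g
quinoa: 300 g × 5/6 = 250 g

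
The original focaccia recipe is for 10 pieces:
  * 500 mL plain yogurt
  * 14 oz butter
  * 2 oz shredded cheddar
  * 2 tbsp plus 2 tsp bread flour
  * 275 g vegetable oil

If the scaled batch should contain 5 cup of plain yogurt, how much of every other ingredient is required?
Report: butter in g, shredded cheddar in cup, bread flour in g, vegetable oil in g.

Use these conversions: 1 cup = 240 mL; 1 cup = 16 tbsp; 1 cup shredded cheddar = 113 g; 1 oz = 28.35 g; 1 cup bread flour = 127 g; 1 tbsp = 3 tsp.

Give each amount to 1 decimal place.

butter: 952.6 g; shredded cheddar: 1.2 cup; bread flour: 50.8 g; vegetable oil: 660.0 g

The original recipe has 25/12 cup of plain yogurt, so the scaling factor is 5 ÷ 25/12 = 12/5 = 2.4.
butter: 14 oz × 12/5 × 28.35 g/oz ≈ 952.6 g
shredded cheddar: 2 oz × 12/5 × 28.35 g/oz ÷ 113 g/cup ≈ 1.2 cup
bread flour: (2 tbsp + 2 tsp = 8/3 tbsp) × 12/5 ÷ 16 tbsp/cup × 127 g/cup = 50.8 g
vegetable oil: 275 g × 12/5 = 660.0 g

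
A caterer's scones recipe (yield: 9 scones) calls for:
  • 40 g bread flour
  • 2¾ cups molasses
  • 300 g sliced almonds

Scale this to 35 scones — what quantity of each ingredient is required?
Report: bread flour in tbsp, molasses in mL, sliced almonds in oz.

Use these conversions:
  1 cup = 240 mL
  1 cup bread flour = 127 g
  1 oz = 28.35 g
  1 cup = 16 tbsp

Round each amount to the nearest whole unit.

Scaling factor: 35/9.
bread flour: 40 g × 35/9 ÷ 127 g/cup × 16 tbsp/cup ≈ 20 tbsp
molasses: 2.75 cup × 35/9 × 240 mL/cup ≈ 2567 mL
sliced almonds: 300 g × 35/9 ÷ 28.35 g/oz ≈ 41 oz

bread flour: 20 tbsp; molasses: 2567 mL; sliced almonds: 41 oz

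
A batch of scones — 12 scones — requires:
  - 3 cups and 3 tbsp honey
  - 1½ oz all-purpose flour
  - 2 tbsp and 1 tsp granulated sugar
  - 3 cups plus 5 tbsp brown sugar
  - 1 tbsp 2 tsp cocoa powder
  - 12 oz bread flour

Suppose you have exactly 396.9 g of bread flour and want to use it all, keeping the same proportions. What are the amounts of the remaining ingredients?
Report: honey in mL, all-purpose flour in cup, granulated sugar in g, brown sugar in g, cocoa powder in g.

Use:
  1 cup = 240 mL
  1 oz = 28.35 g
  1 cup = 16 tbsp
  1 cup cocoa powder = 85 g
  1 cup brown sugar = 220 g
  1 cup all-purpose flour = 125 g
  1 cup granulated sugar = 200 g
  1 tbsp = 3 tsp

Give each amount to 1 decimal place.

honey: 892.5 mL; all-purpose flour: 0.4 cup; granulated sugar: 34.0 g; brown sugar: 850.2 g; cocoa powder: 10.3 g

The original recipe has 340.2 g of bread flour, so the scaling factor is 396.9 ÷ 340.2 = 7/6.
honey: (3 cup + 3 tbsp = 3.1875 cup) × 7/6 × 240 mL/cup = 892.5 mL
all-purpose flour: 1.5 oz × 7/6 × 28.35 g/oz ÷ 125 g/cup ≈ 0.4 cup
granulated sugar: (2 tbsp + 1 tsp = 7/3 tbsp) × 7/6 ÷ 16 tbsp/cup × 200 g/cup ≈ 34.0 g
brown sugar: (3 cup + 5 tbsp = 3.3125 cup) × 7/6 × 220 g/cup ≈ 850.2 g
cocoa powder: (1 tbsp + 2 tsp = 5/3 tbsp) × 7/6 ÷ 16 tbsp/cup × 85 g/cup ≈ 10.3 g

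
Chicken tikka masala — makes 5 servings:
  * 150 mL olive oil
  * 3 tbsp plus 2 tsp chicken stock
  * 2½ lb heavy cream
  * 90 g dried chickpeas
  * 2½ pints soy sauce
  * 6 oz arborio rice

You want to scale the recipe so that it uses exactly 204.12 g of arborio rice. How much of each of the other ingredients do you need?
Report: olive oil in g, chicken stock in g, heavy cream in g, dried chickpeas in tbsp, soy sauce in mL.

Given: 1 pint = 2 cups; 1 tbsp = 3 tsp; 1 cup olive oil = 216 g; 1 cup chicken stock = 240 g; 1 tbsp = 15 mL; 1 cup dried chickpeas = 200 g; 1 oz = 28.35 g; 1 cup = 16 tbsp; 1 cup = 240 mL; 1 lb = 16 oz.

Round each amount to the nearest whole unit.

olive oil: 162 g; chicken stock: 66 g; heavy cream: 1361 g; dried chickpeas: 9 tbsp; soy sauce: 1440 mL

The original recipe has 170.1 g of arborio rice, so the scaling factor is 204.12 ÷ 170.1 = 6/5 = 1.2.
olive oil: 150 mL × 6/5 ÷ 240 mL/cup × 216 g/cup = 162 g
chicken stock: (3 tbsp + 2 tsp = 11/3 tbsp) × 6/5 ÷ 16 tbsp/cup × 240 g/cup = 66 g
heavy cream: 2.5 lb × 6/5 × 16 oz/lb × 28.35 g/oz ≈ 1361 g
dried chickpeas: 90 g × 6/5 ÷ 200 g/cup × 16 tbsp/cup ≈ 9 tbsp
soy sauce: 2.5 pint × 6/5 × 2 cup/pint × 240 mL/cup = 1440 mL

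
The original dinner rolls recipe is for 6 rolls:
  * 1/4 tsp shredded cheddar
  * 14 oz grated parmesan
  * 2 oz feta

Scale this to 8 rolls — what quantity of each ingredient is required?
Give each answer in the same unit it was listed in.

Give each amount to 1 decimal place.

shredded cheddar: 0.3 tsp; grated parmesan: 18.7 oz; feta: 2.7 oz

Scaling factor: 8/6 = 4/3.
shredded cheddar: 0.25 tsp × 4/3 ≈ 0.3 tsp
grated parmesan: 14 oz × 4/3 ≈ 18.7 oz
feta: 2 oz × 4/3 ≈ 2.7 oz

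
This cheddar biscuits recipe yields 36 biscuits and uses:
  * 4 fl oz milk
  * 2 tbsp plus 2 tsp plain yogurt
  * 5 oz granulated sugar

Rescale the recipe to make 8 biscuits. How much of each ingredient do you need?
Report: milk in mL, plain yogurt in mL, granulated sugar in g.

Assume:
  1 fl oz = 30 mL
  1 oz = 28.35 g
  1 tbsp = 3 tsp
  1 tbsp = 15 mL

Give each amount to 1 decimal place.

milk: 26.7 mL; plain yogurt: 8.9 mL; granulated sugar: 31.5 g

Scaling factor: 8/36 = 2/9.
milk: 4 fl oz × 2/9 × 30 mL/fl oz ≈ 26.7 mL
plain yogurt: (2 tbsp + 2 tsp = 8/3 tbsp) × 2/9 × 15 mL/tbsp ≈ 8.9 mL
granulated sugar: 5 oz × 2/9 × 28.35 g/oz = 31.5 g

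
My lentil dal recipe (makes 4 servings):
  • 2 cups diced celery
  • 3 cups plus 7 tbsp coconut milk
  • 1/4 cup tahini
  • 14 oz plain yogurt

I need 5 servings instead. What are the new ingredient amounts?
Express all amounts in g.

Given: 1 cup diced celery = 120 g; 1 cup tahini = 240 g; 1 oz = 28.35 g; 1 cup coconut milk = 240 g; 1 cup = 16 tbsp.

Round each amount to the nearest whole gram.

diced celery: 300 g; coconut milk: 1031 g; tahini: 75 g; plain yogurt: 496 g

Scaling factor: 5/4 = 1.25.
diced celery: 2 cup × 5/4 × 120 g/cup = 300 g
coconut milk: (3 cup + 7 tbsp = 3.4375 cup) × 5/4 × 240 g/cup ≈ 1031 g
tahini: 0.25 cup × 5/4 × 240 g/cup = 75 g
plain yogurt: 14 oz × 5/4 × 28.35 g/oz ≈ 496 g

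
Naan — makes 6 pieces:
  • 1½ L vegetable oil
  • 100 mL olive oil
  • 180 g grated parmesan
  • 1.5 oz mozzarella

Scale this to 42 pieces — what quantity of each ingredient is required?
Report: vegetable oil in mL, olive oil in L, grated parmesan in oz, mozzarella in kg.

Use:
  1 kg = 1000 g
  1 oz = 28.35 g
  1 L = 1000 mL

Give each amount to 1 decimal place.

Scaling factor: 42/6 = 7.
vegetable oil: 1.5 L × 7 × 1000 mL/L = 10500.0 mL
olive oil: 100 mL × 7 ÷ 1000 mL/L = 0.7 L
grated parmesan: 180 g × 7 ÷ 28.35 g/oz ≈ 44.4 oz
mozzarella: 1.5 oz × 7 × 28.35 g/oz ÷ 1000 g/kg ≈ 0.3 kg

vegetable oil: 10500.0 mL; olive oil: 0.7 L; grated parmesan: 44.4 oz; mozzarella: 0.3 kg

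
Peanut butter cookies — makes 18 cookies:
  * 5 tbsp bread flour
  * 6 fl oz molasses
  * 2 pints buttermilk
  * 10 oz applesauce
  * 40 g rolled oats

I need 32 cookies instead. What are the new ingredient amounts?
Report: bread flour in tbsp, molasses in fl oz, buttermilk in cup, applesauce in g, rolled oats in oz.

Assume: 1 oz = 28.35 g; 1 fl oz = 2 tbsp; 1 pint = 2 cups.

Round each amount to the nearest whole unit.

Scaling factor: 32/18 = 16/9.
bread flour: 5 tbsp × 16/9 ≈ 9 tbsp
molasses: 6 fl oz × 16/9 ≈ 11 fl oz
buttermilk: 2 pint × 16/9 × 2 cup/pint ≈ 7 cup
applesauce: 10 oz × 16/9 × 28.35 g/oz = 504 g
rolled oats: 40 g × 16/9 ÷ 28.35 g/oz ≈ 3 oz

bread flour: 9 tbsp; molasses: 11 fl oz; buttermilk: 7 cup; applesauce: 504 g; rolled oats: 3 oz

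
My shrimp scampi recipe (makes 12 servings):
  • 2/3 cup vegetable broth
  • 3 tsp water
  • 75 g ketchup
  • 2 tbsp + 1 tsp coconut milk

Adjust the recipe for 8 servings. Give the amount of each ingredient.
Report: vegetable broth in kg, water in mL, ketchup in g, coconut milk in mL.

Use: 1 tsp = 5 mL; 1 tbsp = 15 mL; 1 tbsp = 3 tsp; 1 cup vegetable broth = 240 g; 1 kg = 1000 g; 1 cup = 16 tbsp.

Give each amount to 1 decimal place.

Scaling factor: 8/12 = 2/3.
vegetable broth: 2/3 cup × 2/3 × 240 g/cup ÷ 1000 g/kg ≈ 0.1 kg
water: 3 tsp × 2/3 × 5 mL/tsp = 10.0 mL
ketchup: 75 g × 2/3 = 50.0 g
coconut milk: (2 tbsp + 1 tsp = 7/3 tbsp) × 2/3 × 15 mL/tbsp ≈ 23.3 mL

vegetable broth: 0.1 kg; water: 10.0 mL; ketchup: 50.0 g; coconut milk: 23.3 mL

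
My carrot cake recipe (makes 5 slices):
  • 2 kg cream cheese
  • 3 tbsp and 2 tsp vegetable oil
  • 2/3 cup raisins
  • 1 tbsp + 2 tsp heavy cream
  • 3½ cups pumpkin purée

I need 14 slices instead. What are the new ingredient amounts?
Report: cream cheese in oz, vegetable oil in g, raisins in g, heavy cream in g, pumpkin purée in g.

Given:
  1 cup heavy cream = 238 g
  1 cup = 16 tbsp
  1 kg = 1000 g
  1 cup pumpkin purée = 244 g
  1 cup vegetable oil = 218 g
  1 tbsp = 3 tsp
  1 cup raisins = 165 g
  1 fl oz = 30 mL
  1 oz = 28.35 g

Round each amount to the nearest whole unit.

cream cheese: 198 oz; vegetable oil: 140 g; raisins: 308 g; heavy cream: 69 g; pumpkin purée: 2391 g

Scaling factor: 14/5 = 2.8.
cream cheese: 2 kg × 14/5 × 1000 g/kg ÷ 28.35 g/oz ≈ 198 oz
vegetable oil: (3 tbsp + 2 tsp = 11/3 tbsp) × 14/5 ÷ 16 tbsp/cup × 218 g/cup ≈ 140 g
raisins: 2/3 cup × 14/5 × 165 g/cup = 308 g
heavy cream: (1 tbsp + 2 tsp = 5/3 tbsp) × 14/5 ÷ 16 tbsp/cup × 238 g/cup ≈ 69 g
pumpkin purée: 3.5 cup × 14/5 × 244 g/cup ≈ 2391 g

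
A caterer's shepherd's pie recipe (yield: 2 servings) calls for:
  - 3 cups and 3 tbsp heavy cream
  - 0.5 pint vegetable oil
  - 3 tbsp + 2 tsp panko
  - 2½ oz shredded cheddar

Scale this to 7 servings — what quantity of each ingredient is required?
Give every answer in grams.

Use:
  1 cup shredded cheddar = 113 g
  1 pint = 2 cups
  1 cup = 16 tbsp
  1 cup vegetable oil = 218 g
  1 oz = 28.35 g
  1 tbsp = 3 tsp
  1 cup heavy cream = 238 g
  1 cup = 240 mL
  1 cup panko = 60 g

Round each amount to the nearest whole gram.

Scaling factor: 7/2 = 3.5.
heavy cream: (3 cup + 3 tbsp = 3.1875 cup) × 7/2 × 238 g/cup ≈ 2655 g
vegetable oil: 0.5 pint × 7/2 × 2 cup/pint × 218 g/cup = 763 g
panko: (3 tbsp + 2 tsp = 11/3 tbsp) × 7/2 ÷ 16 tbsp/cup × 60 g/cup ≈ 48 g
shredded cheddar: 2.5 oz × 7/2 × 28.35 g/oz ≈ 248 g

heavy cream: 2655 g; vegetable oil: 763 g; panko: 48 g; shredded cheddar: 248 g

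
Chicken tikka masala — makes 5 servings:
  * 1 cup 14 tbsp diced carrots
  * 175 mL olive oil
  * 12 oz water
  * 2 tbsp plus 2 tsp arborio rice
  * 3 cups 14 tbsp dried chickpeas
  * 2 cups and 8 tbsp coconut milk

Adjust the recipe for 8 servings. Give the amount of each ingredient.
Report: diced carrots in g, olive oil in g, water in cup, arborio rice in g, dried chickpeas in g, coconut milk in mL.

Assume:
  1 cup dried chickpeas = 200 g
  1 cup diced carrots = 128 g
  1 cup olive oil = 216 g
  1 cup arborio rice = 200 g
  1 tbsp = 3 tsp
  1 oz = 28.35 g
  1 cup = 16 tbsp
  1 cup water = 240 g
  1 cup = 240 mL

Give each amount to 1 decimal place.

diced carrots: 384.0 g; olive oil: 252.0 g; water: 2.3 cup; arborio rice: 53.3 g; dried chickpeas: 1240.0 g; coconut milk: 960.0 mL

Scaling factor: 8/5 = 1.6.
diced carrots: (1 cup + 14 tbsp = 1.875 cup) × 8/5 × 128 g/cup = 384.0 g
olive oil: 175 mL × 8/5 ÷ 240 mL/cup × 216 g/cup = 252.0 g
water: 12 oz × 8/5 × 28.35 g/oz ÷ 240 g/cup ≈ 2.3 cup
arborio rice: (2 tbsp + 2 tsp = 8/3 tbsp) × 8/5 ÷ 16 tbsp/cup × 200 g/cup ≈ 53.3 g
dried chickpeas: (3 cup + 14 tbsp = 3.875 cup) × 8/5 × 200 g/cup = 1240.0 g
coconut milk: (2 cup + 8 tbsp = 2.5 cup) × 8/5 × 240 mL/cup = 960.0 mL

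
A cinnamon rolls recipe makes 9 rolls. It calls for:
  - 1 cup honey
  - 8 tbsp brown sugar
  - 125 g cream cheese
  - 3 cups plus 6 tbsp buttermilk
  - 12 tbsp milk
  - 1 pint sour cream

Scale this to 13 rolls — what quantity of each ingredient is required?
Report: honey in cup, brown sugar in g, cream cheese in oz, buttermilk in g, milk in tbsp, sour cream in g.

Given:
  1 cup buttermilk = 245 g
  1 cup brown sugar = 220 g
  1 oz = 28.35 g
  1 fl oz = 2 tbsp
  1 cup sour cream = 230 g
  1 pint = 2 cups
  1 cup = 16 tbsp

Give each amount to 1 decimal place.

honey: 1.4 cup; brown sugar: 158.9 g; cream cheese: 6.4 oz; buttermilk: 1194.4 g; milk: 17.3 tbsp; sour cream: 664.4 g

Scaling factor: 13/9.
honey: 1 cup × 13/9 ≈ 1.4 cup
brown sugar: 8 tbsp × 13/9 ÷ 16 tbsp/cup × 220 g/cup ≈ 158.9 g
cream cheese: 125 g × 13/9 ÷ 28.35 g/oz ≈ 6.4 oz
buttermilk: (3 cup + 6 tbsp = 3.375 cup) × 13/9 × 245 g/cup ≈ 1194.4 g
milk: 12 tbsp × 13/9 ≈ 17.3 tbsp
sour cream: 1 pint × 13/9 × 2 cup/pint × 230 g/cup ≈ 664.4 g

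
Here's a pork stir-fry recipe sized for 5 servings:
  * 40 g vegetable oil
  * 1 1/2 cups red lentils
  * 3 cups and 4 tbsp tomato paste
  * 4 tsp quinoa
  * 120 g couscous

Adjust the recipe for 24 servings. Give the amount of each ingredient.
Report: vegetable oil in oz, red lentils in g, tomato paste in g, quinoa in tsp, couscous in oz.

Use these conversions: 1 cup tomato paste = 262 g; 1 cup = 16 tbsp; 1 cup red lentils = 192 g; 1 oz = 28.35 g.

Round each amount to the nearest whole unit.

vegetable oil: 7 oz; red lentils: 1382 g; tomato paste: 4087 g; quinoa: 19 tsp; couscous: 20 oz

Scaling factor: 24/5 = 4.8.
vegetable oil: 40 g × 24/5 ÷ 28.35 g/oz ≈ 7 oz
red lentils: 1.5 cup × 24/5 × 192 g/cup ≈ 1382 g
tomato paste: (3 cup + 4 tbsp = 3.25 cup) × 24/5 × 262 g/cup ≈ 4087 g
quinoa: 4 tsp × 24/5 ≈ 19 tsp
couscous: 120 g × 24/5 ÷ 28.35 g/oz ≈ 20 oz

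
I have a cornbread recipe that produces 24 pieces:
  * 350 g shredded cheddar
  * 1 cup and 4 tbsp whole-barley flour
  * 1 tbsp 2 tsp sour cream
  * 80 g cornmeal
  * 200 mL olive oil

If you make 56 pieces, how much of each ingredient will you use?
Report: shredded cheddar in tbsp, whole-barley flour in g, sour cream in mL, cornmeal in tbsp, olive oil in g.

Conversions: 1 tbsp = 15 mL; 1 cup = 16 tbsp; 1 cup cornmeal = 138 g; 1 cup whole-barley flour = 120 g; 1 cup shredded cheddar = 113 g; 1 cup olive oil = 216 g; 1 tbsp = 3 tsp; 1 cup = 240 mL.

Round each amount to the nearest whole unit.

shredded cheddar: 116 tbsp; whole-barley flour: 350 g; sour cream: 58 mL; cornmeal: 22 tbsp; olive oil: 420 g

Scaling factor: 56/24 = 7/3.
shredded cheddar: 350 g × 7/3 ÷ 113 g/cup × 16 tbsp/cup ≈ 116 tbsp
whole-barley flour: (1 cup + 4 tbsp = 1.25 cup) × 7/3 × 120 g/cup = 350 g
sour cream: (1 tbsp + 2 tsp = 5/3 tbsp) × 7/3 × 15 mL/tbsp ≈ 58 mL
cornmeal: 80 g × 7/3 ÷ 138 g/cup × 16 tbsp/cup ≈ 22 tbsp
olive oil: 200 mL × 7/3 ÷ 240 mL/cup × 216 g/cup = 420 g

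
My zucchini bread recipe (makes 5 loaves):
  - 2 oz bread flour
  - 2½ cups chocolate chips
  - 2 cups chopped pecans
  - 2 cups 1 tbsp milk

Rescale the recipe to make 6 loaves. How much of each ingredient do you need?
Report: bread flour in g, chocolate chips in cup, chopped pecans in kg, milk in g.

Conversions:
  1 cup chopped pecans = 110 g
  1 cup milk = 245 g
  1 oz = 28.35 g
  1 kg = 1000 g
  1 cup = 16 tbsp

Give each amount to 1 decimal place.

bread flour: 68.0 g; chocolate chips: 3.0 cup; chopped pecans: 0.3 kg; milk: 606.4 g

Scaling factor: 6/5 = 1.2.
bread flour: 2 oz × 6/5 × 28.35 g/oz ≈ 68.0 g
chocolate chips: 2.5 cup × 6/5 = 3.0 cup
chopped pecans: 2 cup × 6/5 × 110 g/cup ÷ 1000 g/kg ≈ 0.3 kg
milk: (2 cup + 1 tbsp = 2.0625 cup) × 6/5 × 245 g/cup ≈ 606.4 g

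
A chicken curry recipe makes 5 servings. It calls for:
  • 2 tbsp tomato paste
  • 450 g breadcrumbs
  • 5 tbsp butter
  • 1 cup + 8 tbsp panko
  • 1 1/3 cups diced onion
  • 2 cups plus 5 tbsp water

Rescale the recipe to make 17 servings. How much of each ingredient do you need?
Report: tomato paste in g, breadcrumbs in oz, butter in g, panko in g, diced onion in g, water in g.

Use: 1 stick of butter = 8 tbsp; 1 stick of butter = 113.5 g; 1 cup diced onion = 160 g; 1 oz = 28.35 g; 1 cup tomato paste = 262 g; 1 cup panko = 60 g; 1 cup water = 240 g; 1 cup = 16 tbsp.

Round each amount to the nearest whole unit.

Scaling factor: 17/5 = 3.4.
tomato paste: 2 tbsp × 17/5 ÷ 16 tbsp/cup × 262 g/cup ≈ 111 g
breadcrumbs: 450 g × 17/5 ÷ 28.35 g/oz ≈ 54 oz
butter: 5 tbsp × 17/5 ÷ 8 tbsp/stick × 113.5 g/stick ≈ 241 g
panko: (1 cup + 8 tbsp = 1.5 cup) × 17/5 × 60 g/cup = 306 g
diced onion: 4/3 cup × 17/5 × 160 g/cup ≈ 725 g
water: (2 cup + 5 tbsp = 2.3125 cup) × 17/5 × 240 g/cup = 1887 g

tomato paste: 111 g; breadcrumbs: 54 oz; butter: 241 g; panko: 306 g; diced onion: 725 g; water: 1887 g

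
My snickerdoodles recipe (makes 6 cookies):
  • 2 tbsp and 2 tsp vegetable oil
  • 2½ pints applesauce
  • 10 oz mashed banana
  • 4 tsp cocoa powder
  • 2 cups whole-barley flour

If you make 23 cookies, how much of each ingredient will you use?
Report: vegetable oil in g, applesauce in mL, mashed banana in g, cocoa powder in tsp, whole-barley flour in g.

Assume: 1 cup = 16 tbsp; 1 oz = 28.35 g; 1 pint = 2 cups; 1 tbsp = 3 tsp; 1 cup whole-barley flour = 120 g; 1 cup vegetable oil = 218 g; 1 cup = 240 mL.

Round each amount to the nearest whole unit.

Scaling factor: 23/6.
vegetable oil: (2 tbsp + 2 tsp = 8/3 tbsp) × 23/6 ÷ 16 tbsp/cup × 218 g/cup ≈ 139 g
applesauce: 2.5 pint × 23/6 × 2 cup/pint × 240 mL/cup = 4600 mL
mashed banana: 10 oz × 23/6 × 28.35 g/oz ≈ 1087 g
cocoa powder: 4 tsp × 23/6 ≈ 15 tsp
whole-barley flour: 2 cup × 23/6 × 120 g/cup = 920 g

vegetable oil: 139 g; applesauce: 4600 mL; mashed banana: 1087 g; cocoa powder: 15 tsp; whole-barley flour: 920 g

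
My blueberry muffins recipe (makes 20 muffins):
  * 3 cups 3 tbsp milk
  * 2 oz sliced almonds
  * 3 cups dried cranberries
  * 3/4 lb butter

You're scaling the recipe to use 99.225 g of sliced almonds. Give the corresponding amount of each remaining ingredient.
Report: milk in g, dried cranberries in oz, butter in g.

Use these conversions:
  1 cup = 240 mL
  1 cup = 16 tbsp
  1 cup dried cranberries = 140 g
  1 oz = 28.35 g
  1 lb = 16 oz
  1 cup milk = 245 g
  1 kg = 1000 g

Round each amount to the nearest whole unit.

The original recipe has 56.7 g of sliced almonds, so the scaling factor is 99.225 ÷ 56.7 = 7/4 = 1.75.
milk: (3 cup + 3 tbsp = 3.1875 cup) × 7/4 × 245 g/cup ≈ 1367 g
dried cranberries: 3 cup × 7/4 × 140 g/cup ÷ 28.35 g/oz ≈ 26 oz
butter: 0.75 lb × 7/4 × 16 oz/lb × 28.35 g/oz ≈ 595 g

milk: 1367 g; dried cranberries: 26 oz; butter: 595 g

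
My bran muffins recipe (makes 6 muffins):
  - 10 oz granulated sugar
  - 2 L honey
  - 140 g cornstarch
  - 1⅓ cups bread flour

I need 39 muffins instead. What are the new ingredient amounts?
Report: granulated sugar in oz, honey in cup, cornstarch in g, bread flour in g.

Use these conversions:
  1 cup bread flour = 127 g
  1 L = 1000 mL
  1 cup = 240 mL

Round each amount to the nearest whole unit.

granulated sugar: 65 oz; honey: 54 cup; cornstarch: 910 g; bread flour: 1101 g

Scaling factor: 39/6 = 13/2 = 6.5.
granulated sugar: 10 oz × 13/2 = 65 oz
honey: 2 L × 13/2 × 1000 mL/L ÷ 240 mL/cup ≈ 54 cup
cornstarch: 140 g × 13/2 = 910 g
bread flour: 4/3 cup × 13/2 × 127 g/cup ≈ 1101 g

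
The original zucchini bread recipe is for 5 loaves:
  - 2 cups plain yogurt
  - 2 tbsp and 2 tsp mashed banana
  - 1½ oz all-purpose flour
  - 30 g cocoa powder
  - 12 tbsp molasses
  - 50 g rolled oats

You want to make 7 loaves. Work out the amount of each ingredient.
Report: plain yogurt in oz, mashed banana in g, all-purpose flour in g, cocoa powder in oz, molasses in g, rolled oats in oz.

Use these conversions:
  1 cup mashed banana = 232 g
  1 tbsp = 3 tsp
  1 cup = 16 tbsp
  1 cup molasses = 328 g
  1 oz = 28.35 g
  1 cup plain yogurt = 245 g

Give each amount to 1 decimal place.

Scaling factor: 7/5 = 1.4.
plain yogurt: 2 cup × 7/5 × 245 g/cup ÷ 28.35 g/oz ≈ 24.2 oz
mashed banana: (2 tbsp + 2 tsp = 8/3 tbsp) × 7/5 ÷ 16 tbsp/cup × 232 g/cup ≈ 54.1 g
all-purpose flour: 1.5 oz × 7/5 × 28.35 g/oz ≈ 59.5 g
cocoa powder: 30 g × 7/5 ÷ 28.35 g/oz ≈ 1.5 oz
molasses: 12 tbsp × 7/5 ÷ 16 tbsp/cup × 328 g/cup = 344.4 g
rolled oats: 50 g × 7/5 ÷ 28.35 g/oz ≈ 2.5 oz

plain yogurt: 24.2 oz; mashed banana: 54.1 g; all-purpose flour: 59.5 g; cocoa powder: 1.5 oz; molasses: 344.4 g; rolled oats: 2.5 oz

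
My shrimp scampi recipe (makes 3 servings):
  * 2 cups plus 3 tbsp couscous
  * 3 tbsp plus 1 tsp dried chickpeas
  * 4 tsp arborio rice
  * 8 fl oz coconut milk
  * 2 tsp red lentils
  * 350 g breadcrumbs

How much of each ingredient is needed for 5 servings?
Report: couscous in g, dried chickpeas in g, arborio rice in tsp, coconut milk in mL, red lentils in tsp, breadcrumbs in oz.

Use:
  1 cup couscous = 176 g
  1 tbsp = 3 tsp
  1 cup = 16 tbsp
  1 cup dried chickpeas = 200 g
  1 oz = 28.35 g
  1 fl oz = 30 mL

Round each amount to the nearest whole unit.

couscous: 642 g; dried chickpeas: 69 g; arborio rice: 7 tsp; coconut milk: 400 mL; red lentils: 3 tsp; breadcrumbs: 21 oz

Scaling factor: 5/3.
couscous: (2 cup + 3 tbsp = 2.1875 cup) × 5/3 × 176 g/cup ≈ 642 g
dried chickpeas: (3 tbsp + 1 tsp = 10/3 tbsp) × 5/3 ÷ 16 tbsp/cup × 200 g/cup ≈ 69 g
arborio rice: 4 tsp × 5/3 ≈ 7 tsp
coconut milk: 8 fl oz × 5/3 × 30 mL/fl oz = 400 mL
red lentils: 2 tsp × 5/3 ≈ 3 tsp
breadcrumbs: 350 g × 5/3 ÷ 28.35 g/oz ≈ 21 oz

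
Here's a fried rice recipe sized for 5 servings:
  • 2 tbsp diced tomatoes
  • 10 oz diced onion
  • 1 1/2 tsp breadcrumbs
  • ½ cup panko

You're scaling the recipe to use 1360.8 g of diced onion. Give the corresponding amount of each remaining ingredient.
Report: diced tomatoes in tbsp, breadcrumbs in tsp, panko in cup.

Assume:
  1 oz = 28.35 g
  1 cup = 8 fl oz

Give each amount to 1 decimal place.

diced tomatoes: 9.6 tbsp; breadcrumbs: 7.2 tsp; panko: 2.4 cup

The original recipe has 283.5 g of diced onion, so the scaling factor is 1360.8 ÷ 283.5 = 24/5 = 4.8.
diced tomatoes: 2 tbsp × 24/5 = 9.6 tbsp
breadcrumbs: 1.5 tsp × 24/5 = 7.2 tsp
panko: 0.5 cup × 24/5 = 2.4 cup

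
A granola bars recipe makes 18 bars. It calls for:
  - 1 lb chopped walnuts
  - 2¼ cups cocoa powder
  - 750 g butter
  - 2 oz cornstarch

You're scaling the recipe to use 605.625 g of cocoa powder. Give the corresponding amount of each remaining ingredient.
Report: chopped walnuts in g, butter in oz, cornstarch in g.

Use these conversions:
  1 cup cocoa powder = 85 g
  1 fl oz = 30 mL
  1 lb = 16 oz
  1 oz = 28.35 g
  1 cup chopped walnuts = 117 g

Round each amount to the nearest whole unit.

chopped walnuts: 1436 g; butter: 84 oz; cornstarch: 180 g

The original recipe has 191.25 g of cocoa powder, so the scaling factor is 605.625 ÷ 191.25 = 19/6.
chopped walnuts: 1 lb × 19/6 × 16 oz/lb × 28.35 g/oz ≈ 1436 g
butter: 750 g × 19/6 ÷ 28.35 g/oz ≈ 84 oz
cornstarch: 2 oz × 19/6 × 28.35 g/oz ≈ 180 g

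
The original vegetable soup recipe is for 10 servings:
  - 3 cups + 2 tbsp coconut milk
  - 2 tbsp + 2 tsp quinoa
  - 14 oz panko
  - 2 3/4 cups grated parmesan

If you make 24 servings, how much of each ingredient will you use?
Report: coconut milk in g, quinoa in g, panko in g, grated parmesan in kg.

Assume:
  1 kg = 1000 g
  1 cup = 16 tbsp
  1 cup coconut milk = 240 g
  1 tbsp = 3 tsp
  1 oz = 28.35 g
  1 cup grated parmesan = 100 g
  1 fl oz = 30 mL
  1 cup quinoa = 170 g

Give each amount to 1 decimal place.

Scaling factor: 24/10 = 12/5 = 2.4.
coconut milk: (3 cup + 2 tbsp = 3.125 cup) × 12/5 × 240 g/cup = 1800.0 g
quinoa: (2 tbsp + 2 tsp = 8/3 tbsp) × 12/5 ÷ 16 tbsp/cup × 170 g/cup = 68.0 g
panko: 14 oz × 12/5 × 28.35 g/oz ≈ 952.6 g
grated parmesan: 2.75 cup × 12/5 × 100 g/cup ÷ 1000 g/kg ≈ 0.7 kg

coconut milk: 1800.0 g; quinoa: 68.0 g; panko: 952.6 g; grated parmesan: 0.7 kg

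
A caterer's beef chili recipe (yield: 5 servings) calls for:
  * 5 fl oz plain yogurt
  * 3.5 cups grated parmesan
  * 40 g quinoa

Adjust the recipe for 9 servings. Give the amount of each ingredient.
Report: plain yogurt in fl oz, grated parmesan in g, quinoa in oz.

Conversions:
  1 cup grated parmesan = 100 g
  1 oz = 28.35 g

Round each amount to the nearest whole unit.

Scaling factor: 9/5 = 1.8.
plain yogurt: 5 fl oz × 9/5 = 9 fl oz
grated parmesan: 3.5 cup × 9/5 × 100 g/cup = 630 g
quinoa: 40 g × 9/5 ÷ 28.35 g/oz ≈ 3 oz

plain yogurt: 9 fl oz; grated parmesan: 630 g; quinoa: 3 oz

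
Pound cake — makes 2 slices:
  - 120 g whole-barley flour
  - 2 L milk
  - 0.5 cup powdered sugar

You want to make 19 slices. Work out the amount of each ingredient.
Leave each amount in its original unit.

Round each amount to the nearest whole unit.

whole-barley flour: 1140 g; milk: 19 L; powdered sugar: 5 cup

Scaling factor: 19/2 = 9.5.
whole-barley flour: 120 g × 19/2 = 1140 g
milk: 2 L × 19/2 = 19 L
powdered sugar: 0.5 cup × 19/2 ≈ 5 cup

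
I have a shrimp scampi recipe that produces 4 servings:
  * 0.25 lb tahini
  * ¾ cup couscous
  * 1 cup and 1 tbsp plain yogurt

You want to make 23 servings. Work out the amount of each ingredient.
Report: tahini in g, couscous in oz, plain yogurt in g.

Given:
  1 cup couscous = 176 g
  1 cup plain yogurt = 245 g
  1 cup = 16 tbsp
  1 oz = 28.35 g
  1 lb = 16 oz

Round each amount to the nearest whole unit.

tahini: 652 g; couscous: 27 oz; plain yogurt: 1497 g

Scaling factor: 23/4 = 5.75.
tahini: 0.25 lb × 23/4 × 16 oz/lb × 28.35 g/oz ≈ 652 g
couscous: 0.75 cup × 23/4 × 176 g/cup ÷ 28.35 g/oz ≈ 27 oz
plain yogurt: (1 cup + 1 tbsp = 1.0625 cup) × 23/4 × 245 g/cup ≈ 1497 g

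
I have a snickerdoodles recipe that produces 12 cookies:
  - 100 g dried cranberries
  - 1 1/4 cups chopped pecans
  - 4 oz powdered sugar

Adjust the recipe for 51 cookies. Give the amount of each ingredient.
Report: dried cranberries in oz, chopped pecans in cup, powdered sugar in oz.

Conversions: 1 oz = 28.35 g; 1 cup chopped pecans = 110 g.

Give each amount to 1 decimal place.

dried cranberries: 15.0 oz; chopped pecans: 5.3 cup; powdered sugar: 17.0 oz

Scaling factor: 51/12 = 17/4 = 4.25.
dried cranberries: 100 g × 17/4 ÷ 28.35 g/oz ≈ 15.0 oz
chopped pecans: 1.25 cup × 17/4 ≈ 5.3 cup
powdered sugar: 4 oz × 17/4 = 17.0 oz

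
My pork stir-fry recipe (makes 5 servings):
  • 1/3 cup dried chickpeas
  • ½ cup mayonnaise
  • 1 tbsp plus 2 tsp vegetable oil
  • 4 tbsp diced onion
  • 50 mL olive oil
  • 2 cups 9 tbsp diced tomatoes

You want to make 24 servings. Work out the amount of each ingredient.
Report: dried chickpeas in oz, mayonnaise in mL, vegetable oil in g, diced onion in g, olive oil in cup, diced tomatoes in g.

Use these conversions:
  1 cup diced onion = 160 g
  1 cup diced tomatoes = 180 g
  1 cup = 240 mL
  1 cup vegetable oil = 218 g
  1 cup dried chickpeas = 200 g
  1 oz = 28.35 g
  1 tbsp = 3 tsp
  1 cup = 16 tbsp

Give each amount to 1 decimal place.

Scaling factor: 24/5 = 4.8.
dried chickpeas: 1/3 cup × 24/5 × 200 g/cup ÷ 28.35 g/oz ≈ 11.3 oz
mayonnaise: 0.5 cup × 24/5 × 240 mL/cup = 576.0 mL
vegetable oil: (1 tbsp + 2 tsp = 5/3 tbsp) × 24/5 ÷ 16 tbsp/cup × 218 g/cup = 109.0 g
diced onion: 4 tbsp × 24/5 ÷ 16 tbsp/cup × 160 g/cup = 192.0 g
olive oil: 50 mL × 24/5 ÷ 240 mL/cup = 1.0 cup
diced tomatoes: (2 cup + 9 tbsp = 2.5625 cup) × 24/5 × 180 g/cup = 2214.0 g

dried chickpeas: 11.3 oz; mayonnaise: 576.0 mL; vegetable oil: 109.0 g; diced onion: 192.0 g; olive oil: 1.0 cup; diced tomatoes: 2214.0 g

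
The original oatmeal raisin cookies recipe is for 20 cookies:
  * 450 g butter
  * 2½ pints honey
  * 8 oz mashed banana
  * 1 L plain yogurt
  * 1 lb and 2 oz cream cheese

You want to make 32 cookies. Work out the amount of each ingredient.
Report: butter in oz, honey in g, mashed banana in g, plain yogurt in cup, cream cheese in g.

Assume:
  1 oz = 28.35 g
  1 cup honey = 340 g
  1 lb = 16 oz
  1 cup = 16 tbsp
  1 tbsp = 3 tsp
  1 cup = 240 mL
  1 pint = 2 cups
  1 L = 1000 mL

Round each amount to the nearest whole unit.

butter: 25 oz; honey: 2720 g; mashed banana: 363 g; plain yogurt: 7 cup; cream cheese: 816 g

Scaling factor: 32/20 = 8/5 = 1.6.
butter: 450 g × 8/5 ÷ 28.35 g/oz ≈ 25 oz
honey: 2.5 pint × 8/5 × 2 cup/pint × 340 g/cup = 2720 g
mashed banana: 8 oz × 8/5 × 28.35 g/oz ≈ 363 g
plain yogurt: 1 L × 8/5 × 1000 mL/L ÷ 240 mL/cup ≈ 7 cup
cream cheese: (1 lb + 2 oz = 1.125 lb) × 8/5 × 16 oz/lb × 28.35 g/oz ≈ 816 g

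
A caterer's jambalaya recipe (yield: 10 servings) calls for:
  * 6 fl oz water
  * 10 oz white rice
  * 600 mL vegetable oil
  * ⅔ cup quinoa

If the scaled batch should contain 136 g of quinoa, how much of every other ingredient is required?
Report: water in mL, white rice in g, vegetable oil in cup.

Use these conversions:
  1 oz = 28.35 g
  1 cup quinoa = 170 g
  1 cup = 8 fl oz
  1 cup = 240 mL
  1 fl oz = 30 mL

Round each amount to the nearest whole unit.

water: 216 mL; white rice: 340 g; vegetable oil: 3 cup

The original recipe has 340/3 g of quinoa, so the scaling factor is 136 ÷ 340/3 = 6/5 = 1.2.
water: 6 fl oz × 6/5 × 30 mL/fl oz = 216 mL
white rice: 10 oz × 6/5 × 28.35 g/oz ≈ 340 g
vegetable oil: 600 mL × 6/5 ÷ 240 mL/cup = 3 cup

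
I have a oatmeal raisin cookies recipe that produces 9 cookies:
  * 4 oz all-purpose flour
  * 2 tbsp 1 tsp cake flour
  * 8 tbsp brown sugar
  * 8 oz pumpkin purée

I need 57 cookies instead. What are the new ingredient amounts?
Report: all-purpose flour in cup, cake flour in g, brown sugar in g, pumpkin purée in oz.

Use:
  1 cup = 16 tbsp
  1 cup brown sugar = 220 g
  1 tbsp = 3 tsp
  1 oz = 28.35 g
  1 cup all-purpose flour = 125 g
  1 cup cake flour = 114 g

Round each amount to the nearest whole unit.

all-purpose flour: 6 cup; cake flour: 105 g; brown sugar: 697 g; pumpkin purée: 51 oz

Scaling factor: 57/9 = 19/3.
all-purpose flour: 4 oz × 19/3 × 28.35 g/oz ÷ 125 g/cup ≈ 6 cup
cake flour: (2 tbsp + 1 tsp = 7/3 tbsp) × 19/3 ÷ 16 tbsp/cup × 114 g/cup ≈ 105 g
brown sugar: 8 tbsp × 19/3 ÷ 16 tbsp/cup × 220 g/cup ≈ 697 g
pumpkin purée: 8 oz × 19/3 ≈ 51 oz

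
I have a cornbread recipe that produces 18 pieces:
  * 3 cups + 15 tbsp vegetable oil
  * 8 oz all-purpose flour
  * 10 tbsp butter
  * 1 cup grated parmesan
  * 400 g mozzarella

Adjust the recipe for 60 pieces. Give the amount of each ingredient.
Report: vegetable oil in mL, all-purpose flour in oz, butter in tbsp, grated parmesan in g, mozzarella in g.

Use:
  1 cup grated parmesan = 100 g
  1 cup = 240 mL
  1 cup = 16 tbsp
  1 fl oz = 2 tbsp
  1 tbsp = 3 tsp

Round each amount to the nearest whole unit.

vegetable oil: 3150 mL; all-purpose flour: 27 oz; butter: 33 tbsp; grated parmesan: 333 g; mozzarella: 1333 g

Scaling factor: 60/18 = 10/3.
vegetable oil: (3 cup + 15 tbsp = 3.9375 cup) × 10/3 × 240 mL/cup = 3150 mL
all-purpose flour: 8 oz × 10/3 ≈ 27 oz
butter: 10 tbsp × 10/3 ≈ 33 tbsp
grated parmesan: 1 cup × 10/3 × 100 g/cup ≈ 333 g
mozzarella: 400 g × 10/3 ≈ 1333 g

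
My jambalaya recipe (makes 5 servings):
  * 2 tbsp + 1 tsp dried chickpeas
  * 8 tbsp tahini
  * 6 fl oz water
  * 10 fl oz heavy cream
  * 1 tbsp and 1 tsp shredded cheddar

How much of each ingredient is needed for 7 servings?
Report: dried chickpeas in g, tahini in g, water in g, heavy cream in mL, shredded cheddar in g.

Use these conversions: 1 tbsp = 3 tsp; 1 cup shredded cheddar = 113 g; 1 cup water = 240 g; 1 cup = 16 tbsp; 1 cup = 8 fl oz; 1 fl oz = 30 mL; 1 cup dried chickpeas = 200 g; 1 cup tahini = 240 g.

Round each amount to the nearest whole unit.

Scaling factor: 7/5 = 1.4.
dried chickpeas: (2 tbsp + 1 tsp = 7/3 tbsp) × 7/5 ÷ 16 tbsp/cup × 200 g/cup ≈ 41 g
tahini: 8 tbsp × 7/5 ÷ 16 tbsp/cup × 240 g/cup = 168 g
water: 6 fl oz × 7/5 ÷ 8 fl oz/cup × 240 g/cup = 252 g
heavy cream: 10 fl oz × 7/5 × 30 mL/fl oz = 420 mL
shredded cheddar: (1 tbsp + 1 tsp = 4/3 tbsp) × 7/5 ÷ 16 tbsp/cup × 113 g/cup ≈ 13 g

dried chickpeas: 41 g; tahini: 168 g; water: 252 g; heavy cream: 420 mL; shredded cheddar: 13 g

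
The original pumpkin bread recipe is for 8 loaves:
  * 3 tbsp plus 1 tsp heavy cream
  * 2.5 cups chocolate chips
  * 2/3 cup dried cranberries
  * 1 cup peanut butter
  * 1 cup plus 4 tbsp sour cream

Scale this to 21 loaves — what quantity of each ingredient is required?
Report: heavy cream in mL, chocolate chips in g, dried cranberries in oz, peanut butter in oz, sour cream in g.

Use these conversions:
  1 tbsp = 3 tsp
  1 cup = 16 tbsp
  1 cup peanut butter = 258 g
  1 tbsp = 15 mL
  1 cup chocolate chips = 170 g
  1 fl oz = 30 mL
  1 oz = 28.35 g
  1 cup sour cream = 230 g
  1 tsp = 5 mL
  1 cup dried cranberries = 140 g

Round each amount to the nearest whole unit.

heavy cream: 131 mL; chocolate chips: 1116 g; dried cranberries: 9 oz; peanut butter: 24 oz; sour cream: 755 g

Scaling factor: 21/8 = 2.625.
heavy cream: (3 tbsp + 1 tsp = 10/3 tbsp) × 21/8 × 15 mL/tbsp ≈ 131 mL
chocolate chips: 2.5 cup × 21/8 × 170 g/cup ≈ 1116 g
dried cranberries: 2/3 cup × 21/8 × 140 g/cup ÷ 28.35 g/oz ≈ 9 oz
peanut butter: 1 cup × 21/8 × 258 g/cup ÷ 28.35 g/oz ≈ 24 oz
sour cream: (1 cup + 4 tbsp = 1.25 cup) × 21/8 × 230 g/cup ≈ 755 g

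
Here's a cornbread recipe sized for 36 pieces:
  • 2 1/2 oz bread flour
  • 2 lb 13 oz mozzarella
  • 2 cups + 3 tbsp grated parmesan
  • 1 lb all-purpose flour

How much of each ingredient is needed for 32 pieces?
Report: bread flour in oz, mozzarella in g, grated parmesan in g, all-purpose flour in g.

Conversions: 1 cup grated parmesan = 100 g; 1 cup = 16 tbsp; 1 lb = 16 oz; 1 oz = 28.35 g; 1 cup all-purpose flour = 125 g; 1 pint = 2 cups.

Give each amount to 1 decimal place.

bread flour: 2.2 oz; mozzarella: 1134.0 g; grated parmesan: 194.4 g; all-purpose flour: 403.2 g

Scaling factor: 32/36 = 8/9.
bread flour: 2.5 oz × 8/9 ≈ 2.2 oz
mozzarella: (2 lb + 13 oz = 2.8125 lb) × 8/9 × 16 oz/lb × 28.35 g/oz = 1134.0 g
grated parmesan: (2 cup + 3 tbsp = 2.1875 cup) × 8/9 × 100 g/cup ≈ 194.4 g
all-purpose flour: 1 lb × 8/9 × 16 oz/lb × 28.35 g/oz = 403.2 g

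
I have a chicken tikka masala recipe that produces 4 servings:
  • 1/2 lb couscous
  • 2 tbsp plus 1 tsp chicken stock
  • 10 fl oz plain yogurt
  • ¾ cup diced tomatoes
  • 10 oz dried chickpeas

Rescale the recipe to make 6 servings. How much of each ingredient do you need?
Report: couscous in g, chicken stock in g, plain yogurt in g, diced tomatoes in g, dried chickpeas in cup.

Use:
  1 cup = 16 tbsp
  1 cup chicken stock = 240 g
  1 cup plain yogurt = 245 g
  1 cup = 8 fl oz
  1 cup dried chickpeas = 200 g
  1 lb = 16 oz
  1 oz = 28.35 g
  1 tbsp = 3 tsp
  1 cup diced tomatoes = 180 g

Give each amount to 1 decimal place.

couscous: 340.2 g; chicken stock: 52.5 g; plain yogurt: 459.4 g; diced tomatoes: 202.5 g; dried chickpeas: 2.1 cup

Scaling factor: 6/4 = 3/2 = 1.5.
couscous: 0.5 lb × 3/2 × 16 oz/lb × 28.35 g/oz = 340.2 g
chicken stock: (2 tbsp + 1 tsp = 7/3 tbsp) × 3/2 ÷ 16 tbsp/cup × 240 g/cup = 52.5 g
plain yogurt: 10 fl oz × 3/2 ÷ 8 fl oz/cup × 245 g/cup ≈ 459.4 g
diced tomatoes: 0.75 cup × 3/2 × 180 g/cup = 202.5 g
dried chickpeas: 10 oz × 3/2 × 28.35 g/oz ÷ 200 g/cup ≈ 2.1 cup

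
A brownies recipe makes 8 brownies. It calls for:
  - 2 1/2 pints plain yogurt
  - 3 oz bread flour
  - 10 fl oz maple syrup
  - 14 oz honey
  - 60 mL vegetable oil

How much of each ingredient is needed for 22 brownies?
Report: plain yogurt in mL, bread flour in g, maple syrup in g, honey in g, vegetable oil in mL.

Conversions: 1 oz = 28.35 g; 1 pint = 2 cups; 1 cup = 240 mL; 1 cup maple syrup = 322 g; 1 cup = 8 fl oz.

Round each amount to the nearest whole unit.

Scaling factor: 22/8 = 11/4 = 2.75.
plain yogurt: 2.5 pint × 11/4 × 2 cup/pint × 240 mL/cup = 3300 mL
bread flour: 3 oz × 11/4 × 28.35 g/oz ≈ 234 g
maple syrup: 10 fl oz × 11/4 ÷ 8 fl oz/cup × 322 g/cup ≈ 1107 g
honey: 14 oz × 11/4 × 28.35 g/oz ≈ 1091 g
vegetable oil: 60 mL × 11/4 = 165 mL

plain yogurt: 3300 mL; bread flour: 234 g; maple syrup: 1107 g; honey: 1091 g; vegetable oil: 165 mL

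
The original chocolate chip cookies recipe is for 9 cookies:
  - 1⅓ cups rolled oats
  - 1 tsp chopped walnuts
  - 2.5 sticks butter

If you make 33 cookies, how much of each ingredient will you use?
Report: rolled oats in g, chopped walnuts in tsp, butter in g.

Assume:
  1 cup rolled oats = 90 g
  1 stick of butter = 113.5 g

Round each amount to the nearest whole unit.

rolled oats: 440 g; chopped walnuts: 4 tsp; butter: 1040 g

Scaling factor: 33/9 = 11/3.
rolled oats: 4/3 cup × 11/3 × 90 g/cup = 440 g
chopped walnuts: 1 tsp × 11/3 ≈ 4 tsp
butter: 2.5 stick × 11/3 × 113.5 g/stick ≈ 1040 g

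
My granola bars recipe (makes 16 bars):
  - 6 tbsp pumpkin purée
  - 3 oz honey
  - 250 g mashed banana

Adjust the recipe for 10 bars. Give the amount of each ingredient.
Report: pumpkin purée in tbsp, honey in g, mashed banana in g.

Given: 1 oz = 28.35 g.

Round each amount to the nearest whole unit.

pumpkin purée: 4 tbsp; honey: 53 g; mashed banana: 156 g

Scaling factor: 10/16 = 5/8 = 0.625.
pumpkin purée: 6 tbsp × 5/8 ≈ 4 tbsp
honey: 3 oz × 5/8 × 28.35 g/oz ≈ 53 g
mashed banana: 250 g × 5/8 ≈ 156 g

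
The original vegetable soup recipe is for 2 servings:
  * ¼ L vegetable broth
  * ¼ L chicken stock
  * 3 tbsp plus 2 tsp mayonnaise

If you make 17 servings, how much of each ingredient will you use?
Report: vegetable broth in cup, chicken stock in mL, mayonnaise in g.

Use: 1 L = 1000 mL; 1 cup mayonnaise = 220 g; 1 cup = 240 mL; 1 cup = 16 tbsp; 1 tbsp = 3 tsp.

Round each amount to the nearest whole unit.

Scaling factor: 17/2 = 8.5.
vegetable broth: 0.25 L × 17/2 × 1000 mL/L ÷ 240 mL/cup ≈ 9 cup
chicken stock: 0.25 L × 17/2 × 1000 mL/L = 2125 mL
mayonnaise: (3 tbsp + 2 tsp = 11/3 tbsp) × 17/2 ÷ 16 tbsp/cup × 220 g/cup ≈ 429 g

vegetable broth: 9 cup; chicken stock: 2125 mL; mayonnaise: 429 g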